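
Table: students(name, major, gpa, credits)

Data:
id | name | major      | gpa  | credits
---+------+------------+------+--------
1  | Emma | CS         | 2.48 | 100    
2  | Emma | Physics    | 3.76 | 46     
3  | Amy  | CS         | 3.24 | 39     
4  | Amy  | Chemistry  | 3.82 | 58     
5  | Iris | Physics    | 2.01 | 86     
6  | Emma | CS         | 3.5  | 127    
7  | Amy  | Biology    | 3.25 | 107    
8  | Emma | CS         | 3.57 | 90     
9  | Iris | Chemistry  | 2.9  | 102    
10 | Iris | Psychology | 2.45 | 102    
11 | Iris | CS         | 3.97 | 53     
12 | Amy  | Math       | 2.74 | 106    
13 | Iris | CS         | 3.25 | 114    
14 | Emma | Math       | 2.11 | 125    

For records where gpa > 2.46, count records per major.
SELECT major, COUNT(*)
FROM students
WHERE gpa > 2.46
GROUP BY major

Note: WHERE filters rows before grouping.

Result:
  Biology: 1
  CS: 6
  Chemistry: 2
  Math: 1
  Physics: 1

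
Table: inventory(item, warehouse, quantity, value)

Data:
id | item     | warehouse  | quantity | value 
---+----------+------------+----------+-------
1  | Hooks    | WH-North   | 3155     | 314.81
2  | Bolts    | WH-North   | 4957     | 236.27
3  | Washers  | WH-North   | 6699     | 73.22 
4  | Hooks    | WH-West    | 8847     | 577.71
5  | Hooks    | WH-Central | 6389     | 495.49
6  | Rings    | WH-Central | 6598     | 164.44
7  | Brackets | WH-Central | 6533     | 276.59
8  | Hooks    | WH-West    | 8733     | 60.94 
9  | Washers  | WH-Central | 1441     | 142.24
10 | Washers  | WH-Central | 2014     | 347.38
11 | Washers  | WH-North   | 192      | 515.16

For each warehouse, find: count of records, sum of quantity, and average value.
SELECT warehouse,
       COUNT(*) as cnt,
       SUM(quantity) as total_quantity,
       AVG(value) as avg_value
FROM inventory
GROUP BY warehouse

Result:
  WH-Central: 5 records, 22975 total quantity, 285.23 avg value
  WH-North: 4 records, 15003 total quantity, 284.87 avg value
  WH-West: 2 records, 17580 total quantity, 319.33 avg value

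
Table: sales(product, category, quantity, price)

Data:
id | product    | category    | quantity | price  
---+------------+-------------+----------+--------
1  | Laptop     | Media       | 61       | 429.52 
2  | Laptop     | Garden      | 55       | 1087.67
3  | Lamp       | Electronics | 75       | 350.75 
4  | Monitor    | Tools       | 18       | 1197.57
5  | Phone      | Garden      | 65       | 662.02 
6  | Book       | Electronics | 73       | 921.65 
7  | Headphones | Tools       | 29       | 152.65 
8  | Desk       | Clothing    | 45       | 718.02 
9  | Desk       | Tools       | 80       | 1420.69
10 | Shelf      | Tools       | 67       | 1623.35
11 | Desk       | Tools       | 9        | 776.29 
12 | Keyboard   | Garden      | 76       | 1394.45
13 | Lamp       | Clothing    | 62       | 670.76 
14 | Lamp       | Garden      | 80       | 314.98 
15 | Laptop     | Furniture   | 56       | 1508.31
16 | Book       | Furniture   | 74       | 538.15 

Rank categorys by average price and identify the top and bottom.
SELECT category, AVG(price)
FROM sales
GROUP BY category
ORDER BY AVG(price)

All groups:
  Media: 429.52
  Electronics: 636.20
  Clothing: 694.39
  Garden: 864.78
  Furniture: 1023.23
  Tools: 1034.11

Highest: Tools (1034.11)
Lowest: Media (429.52)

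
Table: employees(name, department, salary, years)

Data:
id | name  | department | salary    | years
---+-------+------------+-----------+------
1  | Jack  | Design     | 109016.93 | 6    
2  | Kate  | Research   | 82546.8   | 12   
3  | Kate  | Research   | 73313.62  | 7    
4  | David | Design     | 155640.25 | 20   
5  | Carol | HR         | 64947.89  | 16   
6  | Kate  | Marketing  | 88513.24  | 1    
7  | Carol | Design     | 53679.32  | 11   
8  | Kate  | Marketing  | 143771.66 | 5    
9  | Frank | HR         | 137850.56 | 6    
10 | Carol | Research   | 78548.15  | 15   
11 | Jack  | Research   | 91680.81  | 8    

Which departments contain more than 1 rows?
SELECT department, COUNT(*) as cnt
FROM employees
GROUP BY department
HAVING COUNT(*) > 1

Result:
  Design: 3
  HR: 2
  Marketing: 2
  Research: 4

Note: HAVING filters groups after aggregation, WHERE filters rows before.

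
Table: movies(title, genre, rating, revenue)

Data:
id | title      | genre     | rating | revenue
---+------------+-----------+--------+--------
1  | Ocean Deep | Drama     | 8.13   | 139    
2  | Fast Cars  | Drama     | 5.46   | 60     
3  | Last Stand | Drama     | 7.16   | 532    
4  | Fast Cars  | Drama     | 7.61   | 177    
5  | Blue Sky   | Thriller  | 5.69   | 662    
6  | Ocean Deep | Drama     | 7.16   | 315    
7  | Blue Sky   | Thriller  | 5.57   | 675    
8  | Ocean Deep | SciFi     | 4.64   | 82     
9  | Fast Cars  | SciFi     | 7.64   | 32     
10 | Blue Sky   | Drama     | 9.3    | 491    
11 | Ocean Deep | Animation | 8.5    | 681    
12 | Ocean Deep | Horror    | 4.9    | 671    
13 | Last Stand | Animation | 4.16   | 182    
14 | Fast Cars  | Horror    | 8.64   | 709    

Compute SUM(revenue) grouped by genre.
SELECT genre, SUM(revenue) as result
FROM movies
GROUP BY genre

Result:
  Animation: 863
  Drama: 1714
  Horror: 1380
  SciFi: 114
  Thriller: 1337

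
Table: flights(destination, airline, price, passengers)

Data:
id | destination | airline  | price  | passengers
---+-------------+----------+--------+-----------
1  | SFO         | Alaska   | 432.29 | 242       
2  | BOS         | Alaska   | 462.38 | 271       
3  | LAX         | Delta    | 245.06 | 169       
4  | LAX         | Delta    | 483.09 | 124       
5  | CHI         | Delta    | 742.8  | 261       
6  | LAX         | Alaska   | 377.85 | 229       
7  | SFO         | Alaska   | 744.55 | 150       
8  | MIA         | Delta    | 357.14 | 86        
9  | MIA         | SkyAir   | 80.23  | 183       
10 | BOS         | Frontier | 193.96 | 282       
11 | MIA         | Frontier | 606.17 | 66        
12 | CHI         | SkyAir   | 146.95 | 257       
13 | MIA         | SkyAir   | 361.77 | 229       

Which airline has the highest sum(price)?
SELECT airline, SUM(price) as val
FROM flights
GROUP BY airline
ORDER BY val DESC
LIMIT 1

Result: Alaska with sum(price) = 2017.07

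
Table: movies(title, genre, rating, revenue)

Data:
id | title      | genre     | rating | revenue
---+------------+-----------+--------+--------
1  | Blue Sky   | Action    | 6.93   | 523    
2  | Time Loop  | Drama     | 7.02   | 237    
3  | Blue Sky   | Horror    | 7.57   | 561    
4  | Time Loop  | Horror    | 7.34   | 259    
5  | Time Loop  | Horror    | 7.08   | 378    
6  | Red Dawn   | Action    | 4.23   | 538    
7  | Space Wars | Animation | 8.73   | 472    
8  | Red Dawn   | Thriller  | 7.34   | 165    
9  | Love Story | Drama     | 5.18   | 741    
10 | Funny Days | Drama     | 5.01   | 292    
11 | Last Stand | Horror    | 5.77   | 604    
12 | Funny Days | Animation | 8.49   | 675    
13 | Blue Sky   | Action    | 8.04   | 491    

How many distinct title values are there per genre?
SELECT genre, COUNT(DISTINCT title)
FROM movies
GROUP BY genre

Result:
  Action: 2 distinct
  Animation: 2 distinct
  Drama: 3 distinct
  Horror: 3 distinct
  Thriller: 1 distinct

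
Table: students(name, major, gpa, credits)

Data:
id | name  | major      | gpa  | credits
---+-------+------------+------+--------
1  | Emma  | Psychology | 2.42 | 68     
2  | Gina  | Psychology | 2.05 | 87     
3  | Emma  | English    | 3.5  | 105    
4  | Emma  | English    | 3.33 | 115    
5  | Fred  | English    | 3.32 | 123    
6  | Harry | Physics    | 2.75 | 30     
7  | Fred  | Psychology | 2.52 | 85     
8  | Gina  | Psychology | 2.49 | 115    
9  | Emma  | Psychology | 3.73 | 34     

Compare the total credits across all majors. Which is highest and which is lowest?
SELECT major, SUM(credits)
FROM students
GROUP BY major
ORDER BY SUM(credits)

All groups:
  Physics: 30
  English: 343
  Psychology: 389

Highest: Psychology (389)
Lowest: Physics (30)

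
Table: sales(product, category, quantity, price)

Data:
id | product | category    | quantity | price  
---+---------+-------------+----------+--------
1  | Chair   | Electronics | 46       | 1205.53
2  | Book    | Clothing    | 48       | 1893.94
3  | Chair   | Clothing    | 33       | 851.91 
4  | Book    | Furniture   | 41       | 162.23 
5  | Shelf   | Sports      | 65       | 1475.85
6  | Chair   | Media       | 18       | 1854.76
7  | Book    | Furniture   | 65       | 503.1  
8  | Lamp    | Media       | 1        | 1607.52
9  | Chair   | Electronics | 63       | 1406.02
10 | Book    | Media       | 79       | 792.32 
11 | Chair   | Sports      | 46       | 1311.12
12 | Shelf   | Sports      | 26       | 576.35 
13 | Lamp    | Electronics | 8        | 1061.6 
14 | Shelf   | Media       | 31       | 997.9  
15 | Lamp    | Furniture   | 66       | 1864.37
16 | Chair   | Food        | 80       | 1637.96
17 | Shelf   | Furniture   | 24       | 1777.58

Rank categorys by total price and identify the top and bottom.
SELECT category, SUM(price)
FROM sales
GROUP BY category
ORDER BY SUM(price)

All groups:
  Food: 1637.96
  Clothing: 2745.85
  Sports: 3363.32
  Electronics: 3673.15
  Furniture: 4307.28
  Media: 5252.50

Highest: Media (5252.50)
Lowest: Food (1637.96)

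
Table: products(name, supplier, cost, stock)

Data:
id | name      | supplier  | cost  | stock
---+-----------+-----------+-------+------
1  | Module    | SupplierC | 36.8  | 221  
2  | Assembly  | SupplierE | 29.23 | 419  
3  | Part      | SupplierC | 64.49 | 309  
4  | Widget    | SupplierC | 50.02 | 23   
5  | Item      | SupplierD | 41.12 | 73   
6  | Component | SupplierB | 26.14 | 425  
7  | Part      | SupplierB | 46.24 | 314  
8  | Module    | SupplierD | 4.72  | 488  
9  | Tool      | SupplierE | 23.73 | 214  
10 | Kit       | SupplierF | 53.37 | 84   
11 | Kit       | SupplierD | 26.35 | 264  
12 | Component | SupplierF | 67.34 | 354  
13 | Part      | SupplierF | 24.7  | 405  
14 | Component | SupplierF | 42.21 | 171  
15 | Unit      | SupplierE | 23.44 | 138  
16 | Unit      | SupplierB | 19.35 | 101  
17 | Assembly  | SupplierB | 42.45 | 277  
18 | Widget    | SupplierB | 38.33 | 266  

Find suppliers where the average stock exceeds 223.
SELECT supplier, AVG(stock)
FROM products
GROUP BY supplier
HAVING AVG(stock) > 223

Result:
  SupplierB: avg=276.60
  SupplierD: avg=275.00
  SupplierE: avg=257.00
  SupplierF: avg=253.50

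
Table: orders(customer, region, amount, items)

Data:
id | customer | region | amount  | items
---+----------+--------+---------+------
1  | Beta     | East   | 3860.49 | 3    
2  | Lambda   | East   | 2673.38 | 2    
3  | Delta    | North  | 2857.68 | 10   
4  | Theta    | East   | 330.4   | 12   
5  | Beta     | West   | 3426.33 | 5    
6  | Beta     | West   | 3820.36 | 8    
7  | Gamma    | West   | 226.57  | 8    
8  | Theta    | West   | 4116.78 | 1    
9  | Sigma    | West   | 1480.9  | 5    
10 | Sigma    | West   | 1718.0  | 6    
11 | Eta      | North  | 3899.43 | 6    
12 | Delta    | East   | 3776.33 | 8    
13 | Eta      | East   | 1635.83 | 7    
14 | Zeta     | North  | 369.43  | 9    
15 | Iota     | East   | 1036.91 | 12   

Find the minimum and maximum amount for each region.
SELECT region, MIN(amount), MAX(amount)
FROM orders
GROUP BY region

Result:
  East: min=330.40, max=3860.49
  North: min=369.43, max=3899.43
  West: min=226.57, max=4116.78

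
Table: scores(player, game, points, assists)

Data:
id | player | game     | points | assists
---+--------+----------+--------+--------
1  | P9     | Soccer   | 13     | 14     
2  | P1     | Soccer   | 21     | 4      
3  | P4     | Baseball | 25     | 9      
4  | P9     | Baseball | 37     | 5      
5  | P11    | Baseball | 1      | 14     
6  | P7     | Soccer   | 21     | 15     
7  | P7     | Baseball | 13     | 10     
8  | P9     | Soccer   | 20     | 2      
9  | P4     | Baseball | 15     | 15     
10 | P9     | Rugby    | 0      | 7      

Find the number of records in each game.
SELECT game, COUNT(*) as count
FROM scores
GROUP BY game

Result:
  Baseball: 5
  Rugby: 1
  Soccer: 4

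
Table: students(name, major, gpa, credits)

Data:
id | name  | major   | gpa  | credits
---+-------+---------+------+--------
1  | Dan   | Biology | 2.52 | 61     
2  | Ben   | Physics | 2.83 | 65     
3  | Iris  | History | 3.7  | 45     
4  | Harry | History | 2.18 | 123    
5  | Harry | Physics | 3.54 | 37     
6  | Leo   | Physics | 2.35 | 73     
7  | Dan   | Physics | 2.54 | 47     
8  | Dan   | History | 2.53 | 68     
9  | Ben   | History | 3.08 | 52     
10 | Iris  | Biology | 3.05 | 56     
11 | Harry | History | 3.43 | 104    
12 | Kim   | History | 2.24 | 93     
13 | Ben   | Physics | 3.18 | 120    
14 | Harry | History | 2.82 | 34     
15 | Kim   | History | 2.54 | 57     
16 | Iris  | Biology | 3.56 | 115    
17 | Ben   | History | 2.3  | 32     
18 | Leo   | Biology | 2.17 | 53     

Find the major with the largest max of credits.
SELECT major, MAX(credits) as val
FROM students
GROUP BY major
ORDER BY val DESC
LIMIT 1

Result: History with max(credits) = 123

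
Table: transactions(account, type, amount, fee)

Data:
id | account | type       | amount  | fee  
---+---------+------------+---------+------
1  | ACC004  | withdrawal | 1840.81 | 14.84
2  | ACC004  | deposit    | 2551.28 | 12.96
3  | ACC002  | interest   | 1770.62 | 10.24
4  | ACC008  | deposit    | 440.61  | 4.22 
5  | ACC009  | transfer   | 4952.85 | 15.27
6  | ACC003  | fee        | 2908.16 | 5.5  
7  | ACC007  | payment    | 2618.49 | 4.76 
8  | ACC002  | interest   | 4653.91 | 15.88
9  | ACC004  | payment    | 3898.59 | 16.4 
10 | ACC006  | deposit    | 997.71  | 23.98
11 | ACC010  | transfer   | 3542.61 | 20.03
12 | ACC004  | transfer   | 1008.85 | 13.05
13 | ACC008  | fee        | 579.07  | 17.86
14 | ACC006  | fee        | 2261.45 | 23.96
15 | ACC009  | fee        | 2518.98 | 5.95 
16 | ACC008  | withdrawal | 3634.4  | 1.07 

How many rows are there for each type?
SELECT type, COUNT(*) as count
FROM transactions
GROUP BY type

Result:
  deposit: 3
  fee: 4
  interest: 2
  payment: 2
  transfer: 3
  withdrawal: 2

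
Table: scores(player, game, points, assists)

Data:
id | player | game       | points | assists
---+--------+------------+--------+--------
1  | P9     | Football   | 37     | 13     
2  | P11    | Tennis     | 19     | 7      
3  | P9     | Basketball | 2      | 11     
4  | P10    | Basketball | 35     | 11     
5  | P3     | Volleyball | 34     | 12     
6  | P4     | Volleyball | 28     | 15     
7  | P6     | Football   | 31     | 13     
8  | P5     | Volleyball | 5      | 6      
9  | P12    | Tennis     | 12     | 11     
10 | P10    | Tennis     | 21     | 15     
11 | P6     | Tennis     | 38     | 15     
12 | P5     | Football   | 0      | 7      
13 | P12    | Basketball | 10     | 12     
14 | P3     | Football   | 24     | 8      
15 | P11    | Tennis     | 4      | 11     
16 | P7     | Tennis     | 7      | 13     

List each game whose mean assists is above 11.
SELECT game, AVG(assists)
FROM scores
GROUP BY game
HAVING AVG(assists) > 11

Result:
  Basketball: avg=11.33
  Tennis: avg=12.00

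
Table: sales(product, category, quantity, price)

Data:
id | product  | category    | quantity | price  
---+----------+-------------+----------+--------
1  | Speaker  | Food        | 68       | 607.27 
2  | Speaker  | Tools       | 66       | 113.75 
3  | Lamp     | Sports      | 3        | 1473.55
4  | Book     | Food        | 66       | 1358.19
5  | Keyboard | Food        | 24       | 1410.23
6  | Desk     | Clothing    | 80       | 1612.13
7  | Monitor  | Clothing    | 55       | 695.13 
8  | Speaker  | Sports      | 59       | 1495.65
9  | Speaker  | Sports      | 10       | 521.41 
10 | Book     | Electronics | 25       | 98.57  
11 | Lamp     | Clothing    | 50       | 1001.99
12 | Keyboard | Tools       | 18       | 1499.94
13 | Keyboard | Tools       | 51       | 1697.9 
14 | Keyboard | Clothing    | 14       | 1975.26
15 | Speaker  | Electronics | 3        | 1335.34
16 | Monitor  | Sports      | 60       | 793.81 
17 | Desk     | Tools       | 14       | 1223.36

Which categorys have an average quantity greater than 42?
SELECT category, AVG(quantity)
FROM sales
GROUP BY category
HAVING AVG(quantity) > 42

Result:
  Clothing: avg=49.75
  Food: avg=52.67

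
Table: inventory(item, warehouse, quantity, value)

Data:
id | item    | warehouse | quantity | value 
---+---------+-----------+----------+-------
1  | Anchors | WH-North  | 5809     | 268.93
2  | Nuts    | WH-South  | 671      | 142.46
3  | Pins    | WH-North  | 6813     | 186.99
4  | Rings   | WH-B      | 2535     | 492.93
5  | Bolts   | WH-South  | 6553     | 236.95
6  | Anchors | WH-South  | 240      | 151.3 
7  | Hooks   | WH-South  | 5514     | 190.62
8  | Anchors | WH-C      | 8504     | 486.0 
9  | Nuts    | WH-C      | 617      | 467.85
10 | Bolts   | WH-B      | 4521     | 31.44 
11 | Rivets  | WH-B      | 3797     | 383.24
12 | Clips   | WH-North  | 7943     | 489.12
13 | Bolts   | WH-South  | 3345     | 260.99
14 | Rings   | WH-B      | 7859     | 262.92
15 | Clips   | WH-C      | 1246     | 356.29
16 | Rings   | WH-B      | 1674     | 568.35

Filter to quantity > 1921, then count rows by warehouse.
SELECT warehouse, COUNT(*)
FROM inventory
WHERE quantity > 1921
GROUP BY warehouse

Note: WHERE filters rows before grouping.

Result:
  WH-B: 4
  WH-C: 1
  WH-North: 3
  WH-South: 3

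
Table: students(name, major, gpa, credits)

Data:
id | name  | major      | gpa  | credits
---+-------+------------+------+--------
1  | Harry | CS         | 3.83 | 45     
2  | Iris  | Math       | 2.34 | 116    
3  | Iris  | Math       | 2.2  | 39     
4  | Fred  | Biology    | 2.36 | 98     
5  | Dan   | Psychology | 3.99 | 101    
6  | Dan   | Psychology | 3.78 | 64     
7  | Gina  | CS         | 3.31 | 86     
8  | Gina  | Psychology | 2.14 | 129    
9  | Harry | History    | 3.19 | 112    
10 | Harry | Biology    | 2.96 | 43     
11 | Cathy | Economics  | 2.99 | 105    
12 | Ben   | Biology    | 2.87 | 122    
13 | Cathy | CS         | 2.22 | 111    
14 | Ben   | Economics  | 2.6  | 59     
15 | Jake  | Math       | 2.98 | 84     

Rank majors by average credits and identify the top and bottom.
SELECT major, AVG(credits)
FROM students
GROUP BY major
ORDER BY AVG(credits)

All groups:
  Math: 79.67
  CS: 80.67
  Economics: 82.00
  Biology: 87.67
  Psychology: 98.00
  History: 112.00

Highest: History (112.00)
Lowest: Math (79.67)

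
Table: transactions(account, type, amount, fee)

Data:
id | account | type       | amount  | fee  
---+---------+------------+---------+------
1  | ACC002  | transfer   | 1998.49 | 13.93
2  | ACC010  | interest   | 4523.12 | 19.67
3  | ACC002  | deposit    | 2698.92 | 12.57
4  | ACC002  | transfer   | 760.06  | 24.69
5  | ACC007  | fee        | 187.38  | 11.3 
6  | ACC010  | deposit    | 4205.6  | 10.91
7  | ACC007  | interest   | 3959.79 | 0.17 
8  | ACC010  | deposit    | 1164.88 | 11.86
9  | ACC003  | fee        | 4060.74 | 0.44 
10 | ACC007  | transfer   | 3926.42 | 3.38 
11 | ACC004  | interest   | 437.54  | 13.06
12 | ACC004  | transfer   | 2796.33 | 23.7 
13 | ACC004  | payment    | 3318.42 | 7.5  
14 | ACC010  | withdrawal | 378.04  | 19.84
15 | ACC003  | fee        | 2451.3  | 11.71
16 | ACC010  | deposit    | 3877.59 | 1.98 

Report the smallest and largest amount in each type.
SELECT type, MIN(amount), MAX(amount)
FROM transactions
GROUP BY type

Result:
  deposit: min=1164.88, max=4205.60
  fee: min=187.38, max=4060.74
  interest: min=437.54, max=4523.12
  payment: min=3318.42, max=3318.42
  transfer: min=760.06, max=3926.42
  withdrawal: min=378.04, max=378.04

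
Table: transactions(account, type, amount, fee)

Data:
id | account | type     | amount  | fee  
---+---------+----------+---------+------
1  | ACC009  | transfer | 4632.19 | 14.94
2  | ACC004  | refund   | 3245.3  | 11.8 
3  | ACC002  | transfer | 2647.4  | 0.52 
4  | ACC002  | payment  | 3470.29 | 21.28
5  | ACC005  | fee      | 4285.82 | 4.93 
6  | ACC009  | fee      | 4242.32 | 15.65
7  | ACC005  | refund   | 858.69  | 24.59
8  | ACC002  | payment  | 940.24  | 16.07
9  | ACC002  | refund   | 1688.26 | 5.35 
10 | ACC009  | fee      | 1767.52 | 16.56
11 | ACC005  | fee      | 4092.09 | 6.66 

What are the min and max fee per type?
SELECT type, MIN(fee), MAX(fee)
FROM transactions
GROUP BY type

Result:
  fee: min=4.93, max=16.56
  payment: min=16.07, max=21.28
  refund: min=5.35, max=24.59
  transfer: min=0.52, max=14.94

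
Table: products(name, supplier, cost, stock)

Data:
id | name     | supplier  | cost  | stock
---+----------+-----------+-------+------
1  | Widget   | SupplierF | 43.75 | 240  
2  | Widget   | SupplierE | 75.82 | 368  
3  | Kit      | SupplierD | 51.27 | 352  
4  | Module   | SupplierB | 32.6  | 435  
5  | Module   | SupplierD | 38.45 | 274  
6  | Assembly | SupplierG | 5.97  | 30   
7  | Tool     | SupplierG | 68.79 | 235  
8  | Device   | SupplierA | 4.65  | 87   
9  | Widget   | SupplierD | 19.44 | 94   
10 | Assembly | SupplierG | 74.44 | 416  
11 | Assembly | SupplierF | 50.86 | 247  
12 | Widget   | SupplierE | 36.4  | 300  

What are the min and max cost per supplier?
SELECT supplier, MIN(cost), MAX(cost)
FROM products
GROUP BY supplier

Result:
  SupplierA: min=4.65, max=4.65
  SupplierB: min=32.60, max=32.60
  SupplierD: min=19.44, max=51.27
  SupplierE: min=36.40, max=75.82
  SupplierF: min=43.75, max=50.86
  SupplierG: min=5.97, max=74.44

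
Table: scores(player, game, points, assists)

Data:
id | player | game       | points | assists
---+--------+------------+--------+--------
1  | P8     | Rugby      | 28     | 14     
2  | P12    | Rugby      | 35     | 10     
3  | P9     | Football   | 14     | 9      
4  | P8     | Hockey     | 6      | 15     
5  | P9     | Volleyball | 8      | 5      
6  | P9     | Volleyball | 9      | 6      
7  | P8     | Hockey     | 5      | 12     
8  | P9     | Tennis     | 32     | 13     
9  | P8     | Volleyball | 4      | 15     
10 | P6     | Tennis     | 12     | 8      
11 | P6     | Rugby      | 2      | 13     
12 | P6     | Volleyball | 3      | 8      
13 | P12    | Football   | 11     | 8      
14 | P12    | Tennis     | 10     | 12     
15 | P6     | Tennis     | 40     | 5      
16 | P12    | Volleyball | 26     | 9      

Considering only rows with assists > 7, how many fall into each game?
SELECT game, COUNT(*)
FROM scores
WHERE assists > 7
GROUP BY game

Note: WHERE filters rows before grouping.

Result:
  Football: 2
  Hockey: 2
  Rugby: 3
  Tennis: 3
  Volleyball: 3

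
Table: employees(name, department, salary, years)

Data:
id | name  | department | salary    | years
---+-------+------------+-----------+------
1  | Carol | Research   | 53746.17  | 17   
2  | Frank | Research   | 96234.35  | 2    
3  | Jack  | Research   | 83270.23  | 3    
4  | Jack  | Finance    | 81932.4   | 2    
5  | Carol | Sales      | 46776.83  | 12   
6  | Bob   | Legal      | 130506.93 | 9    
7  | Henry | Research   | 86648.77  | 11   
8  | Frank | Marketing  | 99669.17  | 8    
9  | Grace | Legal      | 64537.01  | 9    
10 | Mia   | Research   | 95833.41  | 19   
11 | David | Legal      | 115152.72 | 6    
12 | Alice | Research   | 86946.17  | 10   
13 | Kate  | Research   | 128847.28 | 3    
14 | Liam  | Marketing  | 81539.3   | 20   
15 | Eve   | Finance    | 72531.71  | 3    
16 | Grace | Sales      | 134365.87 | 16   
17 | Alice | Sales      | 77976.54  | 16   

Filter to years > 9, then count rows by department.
SELECT department, COUNT(*)
FROM employees
WHERE years > 9
GROUP BY department

Note: WHERE filters rows before grouping.

Result:
  Marketing: 1
  Research: 4
  Sales: 3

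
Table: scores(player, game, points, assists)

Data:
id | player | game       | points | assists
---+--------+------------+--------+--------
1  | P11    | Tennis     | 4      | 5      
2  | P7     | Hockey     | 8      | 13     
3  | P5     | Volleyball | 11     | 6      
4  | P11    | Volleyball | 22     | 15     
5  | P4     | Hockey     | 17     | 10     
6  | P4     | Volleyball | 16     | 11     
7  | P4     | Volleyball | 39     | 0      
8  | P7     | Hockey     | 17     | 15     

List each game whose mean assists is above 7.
SELECT game, AVG(assists)
FROM scores
GROUP BY game
HAVING AVG(assists) > 7

Result:
  Hockey: avg=12.67
  Volleyball: avg=8.00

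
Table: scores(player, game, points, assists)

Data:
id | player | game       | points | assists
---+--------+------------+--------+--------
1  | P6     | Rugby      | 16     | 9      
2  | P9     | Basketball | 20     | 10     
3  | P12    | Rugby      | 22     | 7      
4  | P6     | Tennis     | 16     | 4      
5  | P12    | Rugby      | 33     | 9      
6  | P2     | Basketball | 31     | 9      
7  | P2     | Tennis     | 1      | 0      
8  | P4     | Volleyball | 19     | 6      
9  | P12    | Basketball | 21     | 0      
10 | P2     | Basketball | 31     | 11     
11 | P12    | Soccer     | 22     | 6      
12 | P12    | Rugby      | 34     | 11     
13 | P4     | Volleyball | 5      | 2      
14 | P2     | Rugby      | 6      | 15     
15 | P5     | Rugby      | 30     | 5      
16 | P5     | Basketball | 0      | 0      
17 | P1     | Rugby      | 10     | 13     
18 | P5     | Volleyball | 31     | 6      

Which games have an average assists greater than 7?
SELECT game, AVG(assists)
FROM scores
GROUP BY game
HAVING AVG(assists) > 7

Result:
  Rugby: avg=9.86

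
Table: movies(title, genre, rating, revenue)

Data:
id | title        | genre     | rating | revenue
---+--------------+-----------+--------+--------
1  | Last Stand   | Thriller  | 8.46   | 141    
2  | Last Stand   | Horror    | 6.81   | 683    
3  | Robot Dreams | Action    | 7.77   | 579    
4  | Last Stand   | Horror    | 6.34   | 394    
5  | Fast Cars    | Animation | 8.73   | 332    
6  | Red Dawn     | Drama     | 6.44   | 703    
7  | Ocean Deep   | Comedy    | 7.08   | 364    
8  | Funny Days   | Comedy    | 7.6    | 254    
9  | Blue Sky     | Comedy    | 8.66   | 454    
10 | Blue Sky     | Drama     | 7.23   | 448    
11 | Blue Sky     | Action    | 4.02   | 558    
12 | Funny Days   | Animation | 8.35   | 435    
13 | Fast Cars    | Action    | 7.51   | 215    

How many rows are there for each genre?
SELECT genre, COUNT(*) as count
FROM movies
GROUP BY genre

Result:
  Action: 3
  Animation: 2
  Comedy: 3
  Drama: 2
  Horror: 2
  Thriller: 1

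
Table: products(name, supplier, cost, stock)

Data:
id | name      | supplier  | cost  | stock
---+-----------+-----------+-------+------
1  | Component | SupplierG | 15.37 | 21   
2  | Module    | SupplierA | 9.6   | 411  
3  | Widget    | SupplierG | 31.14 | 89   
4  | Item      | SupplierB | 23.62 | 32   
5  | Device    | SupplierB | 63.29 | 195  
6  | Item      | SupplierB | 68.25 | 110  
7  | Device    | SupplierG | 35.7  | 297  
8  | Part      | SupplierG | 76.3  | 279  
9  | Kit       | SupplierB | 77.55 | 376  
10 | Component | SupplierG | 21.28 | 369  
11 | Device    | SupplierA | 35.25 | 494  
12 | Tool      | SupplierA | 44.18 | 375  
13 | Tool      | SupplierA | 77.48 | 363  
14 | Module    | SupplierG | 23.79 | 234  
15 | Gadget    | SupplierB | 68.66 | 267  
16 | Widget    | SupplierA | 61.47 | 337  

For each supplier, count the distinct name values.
SELECT supplier, COUNT(DISTINCT name)
FROM products
GROUP BY supplier

Result:
  SupplierA: 4 distinct
  SupplierB: 4 distinct
  SupplierG: 5 distinct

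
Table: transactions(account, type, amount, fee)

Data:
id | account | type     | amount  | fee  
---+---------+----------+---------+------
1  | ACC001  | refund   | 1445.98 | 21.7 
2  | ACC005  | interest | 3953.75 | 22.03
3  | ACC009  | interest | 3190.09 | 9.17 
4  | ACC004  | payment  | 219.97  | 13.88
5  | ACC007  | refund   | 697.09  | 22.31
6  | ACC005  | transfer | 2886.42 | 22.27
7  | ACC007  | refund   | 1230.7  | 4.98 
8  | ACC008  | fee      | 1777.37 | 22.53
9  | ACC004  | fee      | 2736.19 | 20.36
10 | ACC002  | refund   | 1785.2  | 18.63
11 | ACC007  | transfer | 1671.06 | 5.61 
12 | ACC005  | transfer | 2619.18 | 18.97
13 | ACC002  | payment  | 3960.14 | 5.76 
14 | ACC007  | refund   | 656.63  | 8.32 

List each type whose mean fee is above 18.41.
SELECT type, AVG(fee)
FROM transactions
GROUP BY type
HAVING AVG(fee) > 18.41

Result:
  fee: avg=21.45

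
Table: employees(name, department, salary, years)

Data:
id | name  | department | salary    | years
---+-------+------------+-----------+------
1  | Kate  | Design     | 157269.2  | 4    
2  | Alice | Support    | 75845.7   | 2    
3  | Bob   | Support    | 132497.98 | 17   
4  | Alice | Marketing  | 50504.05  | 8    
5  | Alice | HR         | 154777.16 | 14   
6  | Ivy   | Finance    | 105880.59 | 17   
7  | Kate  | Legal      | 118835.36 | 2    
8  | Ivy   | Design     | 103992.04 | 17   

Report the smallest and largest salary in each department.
SELECT department, MIN(salary), MAX(salary)
FROM employees
GROUP BY department

Result:
  Design: min=103992.04, max=157269.20
  Finance: min=105880.59, max=105880.59
  HR: min=154777.16, max=154777.16
  Legal: min=118835.36, max=118835.36
  Marketing: min=50504.05, max=50504.05
  Support: min=75845.70, max=132497.98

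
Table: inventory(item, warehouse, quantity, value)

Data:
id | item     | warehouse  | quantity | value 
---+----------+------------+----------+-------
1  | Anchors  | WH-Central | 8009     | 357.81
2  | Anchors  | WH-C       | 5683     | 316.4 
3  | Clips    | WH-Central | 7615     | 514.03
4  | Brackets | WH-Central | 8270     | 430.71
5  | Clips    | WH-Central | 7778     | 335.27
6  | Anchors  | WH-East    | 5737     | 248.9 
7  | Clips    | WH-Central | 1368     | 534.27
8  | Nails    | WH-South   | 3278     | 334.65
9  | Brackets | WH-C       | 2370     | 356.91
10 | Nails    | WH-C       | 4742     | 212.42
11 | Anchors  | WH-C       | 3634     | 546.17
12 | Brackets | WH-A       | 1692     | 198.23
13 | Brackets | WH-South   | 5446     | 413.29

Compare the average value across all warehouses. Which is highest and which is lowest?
SELECT warehouse, AVG(value)
FROM inventory
GROUP BY warehouse
ORDER BY AVG(value)

All groups:
  WH-A: 198.23
  WH-East: 248.90
  WH-C: 357.98
  WH-South: 373.97
  WH-Central: 434.42

Highest: WH-Central (434.42)
Lowest: WH-A (198.23)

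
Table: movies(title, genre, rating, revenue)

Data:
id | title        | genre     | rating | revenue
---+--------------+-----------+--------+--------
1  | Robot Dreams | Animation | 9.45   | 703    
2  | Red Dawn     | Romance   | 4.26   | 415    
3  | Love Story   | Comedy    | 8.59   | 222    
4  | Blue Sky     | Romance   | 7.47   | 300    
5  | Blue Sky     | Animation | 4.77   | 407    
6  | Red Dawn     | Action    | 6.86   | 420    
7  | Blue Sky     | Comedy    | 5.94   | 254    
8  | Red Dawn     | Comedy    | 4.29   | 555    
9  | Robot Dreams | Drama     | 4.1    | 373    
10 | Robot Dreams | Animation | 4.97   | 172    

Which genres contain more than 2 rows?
SELECT genre, COUNT(*) as cnt
FROM movies
GROUP BY genre
HAVING COUNT(*) > 2

Result:
  Animation: 3
  Comedy: 3

Note: HAVING filters groups after aggregation, WHERE filters rows before.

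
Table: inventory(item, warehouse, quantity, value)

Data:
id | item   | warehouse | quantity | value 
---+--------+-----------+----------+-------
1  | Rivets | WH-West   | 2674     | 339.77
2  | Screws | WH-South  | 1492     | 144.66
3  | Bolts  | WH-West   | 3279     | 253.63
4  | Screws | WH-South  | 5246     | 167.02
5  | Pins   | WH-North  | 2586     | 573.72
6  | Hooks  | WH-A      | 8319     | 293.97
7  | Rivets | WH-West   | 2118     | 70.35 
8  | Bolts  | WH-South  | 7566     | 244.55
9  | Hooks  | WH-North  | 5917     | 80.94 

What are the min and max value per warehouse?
SELECT warehouse, MIN(value), MAX(value)
FROM inventory
GROUP BY warehouse

Result:
  WH-A: min=293.97, max=293.97
  WH-North: min=80.94, max=573.72
  WH-South: min=144.66, max=244.55
  WH-West: min=70.35, max=339.77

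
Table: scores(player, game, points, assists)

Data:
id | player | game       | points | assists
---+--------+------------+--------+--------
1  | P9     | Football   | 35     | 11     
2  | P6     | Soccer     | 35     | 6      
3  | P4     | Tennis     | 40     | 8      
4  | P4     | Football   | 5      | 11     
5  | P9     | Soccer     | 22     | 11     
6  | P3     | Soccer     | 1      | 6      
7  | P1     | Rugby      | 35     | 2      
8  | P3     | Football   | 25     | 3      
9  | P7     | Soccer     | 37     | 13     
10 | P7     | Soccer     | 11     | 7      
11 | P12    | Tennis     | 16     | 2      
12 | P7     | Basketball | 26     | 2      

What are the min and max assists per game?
SELECT game, MIN(assists), MAX(assists)
FROM scores
GROUP BY game

Result:
  Basketball: min=2, max=2
  Football: min=3, max=11
  Rugby: min=2, max=2
  Soccer: min=6, max=13
  Tennis: min=2, max=8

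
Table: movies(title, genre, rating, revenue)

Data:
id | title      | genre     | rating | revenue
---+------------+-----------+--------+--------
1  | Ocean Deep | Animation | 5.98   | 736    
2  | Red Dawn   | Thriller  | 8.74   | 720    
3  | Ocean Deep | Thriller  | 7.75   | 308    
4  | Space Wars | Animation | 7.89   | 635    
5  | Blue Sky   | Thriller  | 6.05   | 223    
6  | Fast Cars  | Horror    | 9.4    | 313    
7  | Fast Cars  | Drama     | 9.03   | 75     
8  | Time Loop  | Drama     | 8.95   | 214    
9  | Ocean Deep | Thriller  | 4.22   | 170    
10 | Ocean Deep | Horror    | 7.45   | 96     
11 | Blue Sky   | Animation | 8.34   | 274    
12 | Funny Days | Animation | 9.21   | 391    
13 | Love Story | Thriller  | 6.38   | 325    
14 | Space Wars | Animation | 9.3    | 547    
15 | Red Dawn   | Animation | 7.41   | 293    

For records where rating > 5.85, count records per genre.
SELECT genre, COUNT(*)
FROM movies
WHERE rating > 5.85
GROUP BY genre

Note: WHERE filters rows before grouping.

Result:
  Animation: 6
  Drama: 2
  Horror: 2
  Thriller: 4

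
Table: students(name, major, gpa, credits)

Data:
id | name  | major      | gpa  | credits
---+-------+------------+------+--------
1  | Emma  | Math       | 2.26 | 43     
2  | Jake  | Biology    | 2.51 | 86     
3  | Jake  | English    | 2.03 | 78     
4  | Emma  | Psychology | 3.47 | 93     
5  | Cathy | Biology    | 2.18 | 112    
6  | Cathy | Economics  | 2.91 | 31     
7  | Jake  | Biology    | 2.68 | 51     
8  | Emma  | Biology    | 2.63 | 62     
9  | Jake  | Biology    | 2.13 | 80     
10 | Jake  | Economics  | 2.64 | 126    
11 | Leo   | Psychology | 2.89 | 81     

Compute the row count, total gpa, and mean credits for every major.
SELECT major,
       COUNT(*) as cnt,
       SUM(gpa) as total_gpa,
       AVG(credits) as avg_credits
FROM students
GROUP BY major

Result:
  Biology: 5 records, 12.13 total gpa, 78.20 avg credits
  Economics: 2 records, 5.55 total gpa, 78.50 avg credits
  English: 1 records, 2.03 total gpa, 78.00 avg credits
  Math: 1 records, 2.26 total gpa, 43.00 avg credits
  Psychology: 2 records, 6.36 total gpa, 87.00 avg credits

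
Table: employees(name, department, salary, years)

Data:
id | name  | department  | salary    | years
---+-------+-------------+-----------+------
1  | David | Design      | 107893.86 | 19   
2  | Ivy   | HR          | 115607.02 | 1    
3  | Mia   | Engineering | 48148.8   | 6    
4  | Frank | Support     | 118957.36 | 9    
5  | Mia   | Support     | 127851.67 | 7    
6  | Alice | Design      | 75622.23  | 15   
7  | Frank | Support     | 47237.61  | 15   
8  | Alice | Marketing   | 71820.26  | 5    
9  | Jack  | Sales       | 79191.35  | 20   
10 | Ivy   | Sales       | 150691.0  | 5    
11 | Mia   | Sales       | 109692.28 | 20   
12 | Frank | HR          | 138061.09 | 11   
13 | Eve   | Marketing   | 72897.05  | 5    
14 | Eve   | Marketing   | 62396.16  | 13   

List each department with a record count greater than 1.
SELECT department, COUNT(*) as cnt
FROM employees
GROUP BY department
HAVING COUNT(*) > 1

Result:
  Design: 2
  HR: 2
  Marketing: 3
  Sales: 3
  Support: 3

Note: HAVING filters groups after aggregation, WHERE filters rows before.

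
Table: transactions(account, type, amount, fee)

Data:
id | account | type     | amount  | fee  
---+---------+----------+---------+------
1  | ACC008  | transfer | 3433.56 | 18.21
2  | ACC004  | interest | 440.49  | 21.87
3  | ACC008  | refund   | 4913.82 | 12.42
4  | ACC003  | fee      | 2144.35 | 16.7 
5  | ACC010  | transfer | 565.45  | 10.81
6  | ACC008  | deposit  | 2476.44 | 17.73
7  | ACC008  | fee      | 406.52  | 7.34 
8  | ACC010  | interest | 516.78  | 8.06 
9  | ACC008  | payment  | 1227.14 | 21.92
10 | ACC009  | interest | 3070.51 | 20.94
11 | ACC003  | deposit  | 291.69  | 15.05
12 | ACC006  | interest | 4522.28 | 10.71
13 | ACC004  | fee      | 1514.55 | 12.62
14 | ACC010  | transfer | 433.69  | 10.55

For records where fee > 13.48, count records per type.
SELECT type, COUNT(*)
FROM transactions
WHERE fee > 13.48
GROUP BY type

Note: WHERE filters rows before grouping.

Result:
  deposit: 2
  fee: 1
  interest: 2
  payment: 1
  transfer: 1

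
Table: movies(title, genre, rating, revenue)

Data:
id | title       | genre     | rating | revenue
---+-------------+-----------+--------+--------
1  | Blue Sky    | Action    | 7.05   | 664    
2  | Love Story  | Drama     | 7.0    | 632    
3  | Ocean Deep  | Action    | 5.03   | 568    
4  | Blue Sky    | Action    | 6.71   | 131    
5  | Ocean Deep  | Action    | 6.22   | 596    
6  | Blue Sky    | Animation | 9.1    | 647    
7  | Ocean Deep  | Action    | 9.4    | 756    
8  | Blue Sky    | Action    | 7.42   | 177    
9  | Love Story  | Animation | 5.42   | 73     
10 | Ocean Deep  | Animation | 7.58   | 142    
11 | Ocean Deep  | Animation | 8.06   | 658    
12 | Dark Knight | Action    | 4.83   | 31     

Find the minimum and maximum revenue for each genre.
SELECT genre, MIN(revenue), MAX(revenue)
FROM movies
GROUP BY genre

Result:
  Action: min=31, max=756
  Animation: min=73, max=658
  Drama: min=632, max=632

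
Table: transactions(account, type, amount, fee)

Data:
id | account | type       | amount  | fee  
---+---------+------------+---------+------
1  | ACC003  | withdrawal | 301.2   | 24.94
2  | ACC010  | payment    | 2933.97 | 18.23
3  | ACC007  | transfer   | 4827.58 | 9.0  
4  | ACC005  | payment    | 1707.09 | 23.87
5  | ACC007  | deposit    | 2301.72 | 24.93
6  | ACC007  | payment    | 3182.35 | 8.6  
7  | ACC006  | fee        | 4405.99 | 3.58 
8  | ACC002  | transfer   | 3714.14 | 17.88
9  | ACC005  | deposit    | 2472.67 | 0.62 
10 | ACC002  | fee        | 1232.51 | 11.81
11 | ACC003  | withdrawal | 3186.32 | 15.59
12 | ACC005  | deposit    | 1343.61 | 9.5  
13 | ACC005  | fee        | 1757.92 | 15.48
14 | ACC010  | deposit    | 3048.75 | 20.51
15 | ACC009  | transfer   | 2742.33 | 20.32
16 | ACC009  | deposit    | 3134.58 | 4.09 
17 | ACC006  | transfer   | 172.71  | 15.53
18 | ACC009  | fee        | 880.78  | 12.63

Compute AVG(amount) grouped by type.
SELECT type, AVG(amount) as result
FROM transactions
GROUP BY type

Result:
  deposit: 2460.27
  fee: 2069.30
  payment: 2607.80
  transfer: 2864.19
  withdrawal: 1743.76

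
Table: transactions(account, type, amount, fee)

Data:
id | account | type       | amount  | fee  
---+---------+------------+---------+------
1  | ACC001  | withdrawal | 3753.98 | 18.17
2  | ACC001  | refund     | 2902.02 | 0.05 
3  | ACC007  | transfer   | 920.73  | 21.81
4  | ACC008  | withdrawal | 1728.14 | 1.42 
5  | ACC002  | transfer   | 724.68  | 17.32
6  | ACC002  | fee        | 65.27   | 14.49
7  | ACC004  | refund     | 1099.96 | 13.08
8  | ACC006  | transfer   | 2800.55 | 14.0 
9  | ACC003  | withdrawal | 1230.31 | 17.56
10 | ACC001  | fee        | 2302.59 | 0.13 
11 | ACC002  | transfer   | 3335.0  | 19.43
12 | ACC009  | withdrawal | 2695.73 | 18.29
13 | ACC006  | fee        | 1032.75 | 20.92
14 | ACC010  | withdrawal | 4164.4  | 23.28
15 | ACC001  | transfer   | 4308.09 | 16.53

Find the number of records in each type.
SELECT type, COUNT(*) as count
FROM transactions
GROUP BY type

Result:
  fee: 3
  refund: 2
  transfer: 5
  withdrawal: 5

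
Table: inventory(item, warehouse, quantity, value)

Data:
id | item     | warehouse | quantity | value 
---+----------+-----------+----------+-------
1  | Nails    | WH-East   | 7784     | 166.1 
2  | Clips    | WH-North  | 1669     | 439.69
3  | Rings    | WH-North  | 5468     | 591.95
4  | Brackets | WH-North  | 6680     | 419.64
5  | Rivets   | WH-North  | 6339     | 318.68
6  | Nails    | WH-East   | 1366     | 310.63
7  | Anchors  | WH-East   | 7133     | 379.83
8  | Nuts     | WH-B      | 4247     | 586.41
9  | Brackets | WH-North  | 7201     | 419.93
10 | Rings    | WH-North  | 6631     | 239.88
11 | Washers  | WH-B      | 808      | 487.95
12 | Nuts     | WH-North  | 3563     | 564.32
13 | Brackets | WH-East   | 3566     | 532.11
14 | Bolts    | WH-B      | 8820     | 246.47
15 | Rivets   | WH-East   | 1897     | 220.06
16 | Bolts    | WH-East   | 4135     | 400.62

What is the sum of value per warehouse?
SELECT warehouse, SUM(value) as result
FROM inventory
GROUP BY warehouse

Result:
  WH-B: 1320.83
  WH-East: 2009.35
  WH-North: 2994.09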